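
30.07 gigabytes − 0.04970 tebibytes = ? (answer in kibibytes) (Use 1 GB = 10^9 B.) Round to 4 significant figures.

30.07 GB = 2.93652 × 10^7 KiB and 0.04970 TiB = 5.33650 × 10^7 KiB.
2.93652 × 10^7 − 5.33650 × 10^7 ≈ -2.400 × 10^7 KiB.

-2.400 × 10^7 kibibytes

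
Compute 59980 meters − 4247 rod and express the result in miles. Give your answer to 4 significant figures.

24.00 mi

59980 m = 37.2698 mi and 4247 rod = 13.2719 mi.
37.2698 − 13.2719 ≈ 24.00 mi.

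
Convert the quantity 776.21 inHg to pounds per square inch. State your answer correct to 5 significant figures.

1 inch of mercury = 0.491154 pounds per square inch.
Thus 776.21 × 0.491154 ≈ 381.24 psi.

381.24 pounds per square inch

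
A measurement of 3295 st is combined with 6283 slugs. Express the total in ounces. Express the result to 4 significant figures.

3295 st = 738080 oz and 6283 slug = 3.23439 × 10^6 oz.
738080 + 3.23439 × 10^6 ≈ 3.972 × 10^6 oz.

3.972 × 10^6 oz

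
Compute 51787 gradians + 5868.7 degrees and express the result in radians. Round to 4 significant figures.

51787 grad = 813.468 rad and 5868.7 ° = 102.428 rad.
813.468 + 102.428 ≈ 915.9 rad.

915.9 radians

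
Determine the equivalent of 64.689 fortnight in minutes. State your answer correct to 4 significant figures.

1 fortnight = 20160.0 minutes.
Thus 64.689 × 20160.0 ≈ 1.304e+6 min.

1.304e+6 minutes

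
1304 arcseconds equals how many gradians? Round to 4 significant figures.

0.4025 grad

1 arcsec = 0.000308642 gradians.
Thus 1304 × 0.000308642 ≈ 0.4025 grad.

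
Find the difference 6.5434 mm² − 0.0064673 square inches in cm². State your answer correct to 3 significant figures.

6.5434 mm² = 0.0654340 cm² and 0.0064673 in² = 0.0417244 cm².
0.0654340 − 0.0417244 ≈ 0.0237 cm².

0.0237 cm²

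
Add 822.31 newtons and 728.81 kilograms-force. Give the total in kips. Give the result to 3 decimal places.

822.31 N = 0.184863 kip and 728.81 kgf = 1.60675 kip.
0.184863 + 1.60675 ≈ 1.792 kip.

1.792 kip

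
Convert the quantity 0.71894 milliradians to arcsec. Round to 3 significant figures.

1 milliradian = 206.265 arcsec.
Then 0.71894 × 206.265 ≈ 148 arcsec.

148 arcsec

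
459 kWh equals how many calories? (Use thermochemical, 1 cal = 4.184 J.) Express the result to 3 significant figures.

1 kilowatt-hour = 860421 calories.
459 × 860421 ≈ 3.95e+8 cal.

3.95e+8 cal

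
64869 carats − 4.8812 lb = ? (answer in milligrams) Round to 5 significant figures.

1.0760 × 10^7 mg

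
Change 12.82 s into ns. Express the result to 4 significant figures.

1.282 × 10^10 ns

1 s = 1.00000 × 10^9 ns.
Thus 12.82 × 1.00000 × 10^9 ≈ 1.282 × 10^10 ns.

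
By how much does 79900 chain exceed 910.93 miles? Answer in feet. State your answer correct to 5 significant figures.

79900 chain = 5.27340e+6 ft and 910.93 mi = 4.80971e+6 ft.
5.27340e+6 − 4.80971e+6 ≈ 463690 ft.

463690 ft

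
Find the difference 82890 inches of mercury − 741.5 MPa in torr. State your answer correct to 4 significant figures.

82890 inHg = 2.10541 × 10^6 torr and 741.5 MPa = 5.56171 × 10^6 torr.
2.10541 × 10^6 − 5.56171 × 10^6 ≈ -3.456 × 10^6 torr.

-3.456 × 10^6 torr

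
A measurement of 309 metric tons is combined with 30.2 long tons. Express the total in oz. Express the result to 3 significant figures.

1.20e+7 oz

309 t = 1.08997e+7 oz and 30.2 long ton = 1.08237e+6 oz.
1.08997e+7 + 1.08237e+6 ≈ 1.20e+7 oz.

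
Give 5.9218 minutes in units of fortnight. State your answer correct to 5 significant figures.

1 minute = 4.96032e-5 fortnights.
Then 5.9218 × 4.96032e-5 ≈ 0.00029374 fortnight.

0.00029374 fortnights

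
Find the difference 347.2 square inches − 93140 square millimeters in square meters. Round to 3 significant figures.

0.131 m²

347.2 in² = 0.224000 m² and 93140 mm² = 0.0931400 m².
0.224000 − 0.0931400 ≈ 0.131 m².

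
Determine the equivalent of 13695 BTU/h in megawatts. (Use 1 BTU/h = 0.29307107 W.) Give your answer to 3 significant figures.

0.00401 MW

1 BTU/h = 2.93071 × 10^-7 megawatts.
13695 × 2.93071 × 10^-7 ≈ 0.00401 MW.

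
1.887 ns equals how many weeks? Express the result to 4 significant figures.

1 ns = 1.65344 × 10^-15 wk.
So 1.887 × 1.65344 × 10^-15 ≈ 3.120 × 10^-15 wk.

3.120 × 10^-15 weeks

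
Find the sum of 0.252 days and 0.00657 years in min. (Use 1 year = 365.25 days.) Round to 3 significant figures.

3820 minutes

0.252 d = 362.880 min and 0.00657 yr = 3455.56 min.
362.880 + 3455.56 ≈ 3820 min.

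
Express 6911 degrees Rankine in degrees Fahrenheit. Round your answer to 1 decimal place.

6451.3 degrees Fahrenheit

°R = °F + 459.67.
Applying the formula gives 6451.3 °F.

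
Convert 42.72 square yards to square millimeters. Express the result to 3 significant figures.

1 yd² = 836127 mm².
Thus 42.72 × 836127 ≈ 3.57 × 10^7 mm².

3.57 × 10^7 square millimeters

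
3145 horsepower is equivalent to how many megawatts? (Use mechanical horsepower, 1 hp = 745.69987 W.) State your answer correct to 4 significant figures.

1 horsepower = 0.000745700 MW.
Then 3145 × 0.000745700 ≈ 2.345 MW.

2.345 megawatts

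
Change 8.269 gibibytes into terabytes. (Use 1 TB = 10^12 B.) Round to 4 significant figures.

0.008879 terabytes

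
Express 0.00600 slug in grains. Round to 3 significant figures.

1350 gr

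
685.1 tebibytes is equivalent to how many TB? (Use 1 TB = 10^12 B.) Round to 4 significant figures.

753.3 TB

1 tebibyte = 1.09951 TB.
Then 685.1 × 1.09951 ≈ 753.3 TB.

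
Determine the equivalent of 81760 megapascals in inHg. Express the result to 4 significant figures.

2.414 × 10^7 inHg

1 MPa = 295.300 inches of mercury.
So 81760 × 295.300 ≈ 2.414 × 10^7 inHg.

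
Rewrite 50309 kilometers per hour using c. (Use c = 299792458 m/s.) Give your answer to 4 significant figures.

4.661e-5 c

1 kilometer per hour = 9.26567e-10 c.
50309 × 9.26567e-10 ≈ 4.661e-5 c.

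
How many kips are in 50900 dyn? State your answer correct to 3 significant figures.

0.000114 kip

1 dyne = 2.24809 × 10^-9 kip.
Thus 50900 × 2.24809 × 10^-9 ≈ 0.000114 kip.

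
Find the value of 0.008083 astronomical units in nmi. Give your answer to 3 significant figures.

1 au = 8.07764e+7 nautical miles.
Thus 0.008083 × 8.07764e+7 ≈ 653000 nmi.

653000 nautical miles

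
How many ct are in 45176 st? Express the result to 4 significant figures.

1.434e+9 ct

1 stone = 31751.5 ct.
Then 45176 × 31751.5 ≈ 1.434e+9 ct.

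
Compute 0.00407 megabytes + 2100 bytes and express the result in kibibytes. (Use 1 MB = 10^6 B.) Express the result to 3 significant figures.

6.03 KiB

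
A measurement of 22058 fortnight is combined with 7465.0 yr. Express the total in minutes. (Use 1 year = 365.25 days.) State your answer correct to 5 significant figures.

4.3710e+9 minutes

22058 fortnight = 4.44689e+8 min and 7465.0 yr = 3.92629e+9 min.
4.44689e+8 + 3.92629e+9 ≈ 4.3710e+9 min.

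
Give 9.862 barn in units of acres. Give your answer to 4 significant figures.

1 barn = 2.47105 × 10^-32 acre.
So 9.862 × 2.47105 × 10^-32 ≈ 2.437 × 10^-31 acre.

2.437 × 10^-31 acres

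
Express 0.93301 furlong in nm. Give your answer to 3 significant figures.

1.88e+11 nanometers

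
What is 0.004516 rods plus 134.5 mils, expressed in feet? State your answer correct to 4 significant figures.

0.08572 feet

0.004516 rod = 0.0745140 ft and 134.5 mil = 0.0112083 ft.
0.0745140 + 0.0112083 ≈ 0.08572 ft.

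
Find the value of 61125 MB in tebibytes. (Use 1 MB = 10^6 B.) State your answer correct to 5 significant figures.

1 megabyte = 9.09495e-7 TiB.
So 61125 × 9.09495e-7 ≈ 0.055593 TiB.

0.055593 TiB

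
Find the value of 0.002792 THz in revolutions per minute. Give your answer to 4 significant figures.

1.675 × 10^11 rpm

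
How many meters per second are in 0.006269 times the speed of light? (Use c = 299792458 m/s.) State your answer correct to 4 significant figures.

1 speed of light = 2.99792e+8 m/s.
0.006269 × 2.99792e+8 ≈ 1.879e+6 m/s.

1.879e+6 meters per second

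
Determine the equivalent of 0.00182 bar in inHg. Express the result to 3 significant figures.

1 bar = 29.5300 inHg.
Thus 0.00182 × 29.5300 ≈ 0.0537 inHg.

0.0537 inches of mercury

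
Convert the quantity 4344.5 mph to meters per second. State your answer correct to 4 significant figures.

1942 meters per second

1 mile per hour = 0.447040 m/s.
So 4344.5 × 0.447040 ≈ 1942 m/s.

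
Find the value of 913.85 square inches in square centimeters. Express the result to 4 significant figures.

5896 cm²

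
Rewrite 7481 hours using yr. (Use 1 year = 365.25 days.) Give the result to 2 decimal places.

1 h = 0.000114077 yr.
Then 7481 × 0.000114077 ≈ 0.85 yr.

0.85 years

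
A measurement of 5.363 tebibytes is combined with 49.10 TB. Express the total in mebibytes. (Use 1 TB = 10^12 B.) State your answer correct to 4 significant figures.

5.245 × 10^7 MiB

5.363 TiB = 5.62351 × 10^6 MiB and 49.10 TB = 4.68254 × 10^7 MiB.
5.62351 × 10^6 + 4.68254 × 10^7 ≈ 5.245 × 10^7 MiB.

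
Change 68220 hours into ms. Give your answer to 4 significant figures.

2.456 × 10^11 ms

1 h = 3.60000 × 10^6 ms.
68220 × 3.60000 × 10^6 ≈ 2.456 × 10^11 ms.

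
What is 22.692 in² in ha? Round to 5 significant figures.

1 square inch = 6.45160e-8 ha.
So 22.692 × 6.45160e-8 ≈ 1.4640e-6 ha.

1.4640e-6 ha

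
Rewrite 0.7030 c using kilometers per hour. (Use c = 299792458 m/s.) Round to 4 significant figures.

7.587 × 10^8 kilometers per hour

1 c = 1.07925 × 10^9 km/h.
Thus 0.7030 × 1.07925 × 10^9 ≈ 7.587 × 10^8 km/h.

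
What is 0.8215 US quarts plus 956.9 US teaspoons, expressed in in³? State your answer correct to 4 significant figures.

335.3 in³

0.8215 US qt = 47.4416 in³ and 956.9 US tsp = 287.818 in³.
47.4416 + 287.818 ≈ 335.3 in³.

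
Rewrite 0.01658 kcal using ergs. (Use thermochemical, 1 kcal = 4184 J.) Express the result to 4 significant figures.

6.937e+8 erg

1 kcal = 4.18400e+10 erg.
Thus 0.01658 × 4.18400e+10 ≈ 6.937e+8 erg.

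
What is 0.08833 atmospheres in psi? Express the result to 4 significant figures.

1.298 pounds per square inch

1 atm = 14.6959 psi.
So 0.08833 × 14.6959 ≈ 1.298 psi.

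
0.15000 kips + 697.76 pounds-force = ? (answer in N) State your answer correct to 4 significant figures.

3771 newtons

0.15000 kip = 667.233 N and 697.76 lbf = 3103.79 N.
667.233 + 3103.79 ≈ 3771 N.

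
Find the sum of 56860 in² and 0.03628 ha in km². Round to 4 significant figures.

0.0003995 km²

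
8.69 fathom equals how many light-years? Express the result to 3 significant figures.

1.68e-15 light-years

1 fathom = 1.93304e-16 light-years.
8.69 × 1.93304e-16 ≈ 1.68e-15 ly.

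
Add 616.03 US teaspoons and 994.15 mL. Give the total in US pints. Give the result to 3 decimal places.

8.518 US pints

616.03 US tsp = 6.41698 US pt and 994.15 mL = 2.10101 US pt.
6.41698 + 2.10101 ≈ 8.518 US pt.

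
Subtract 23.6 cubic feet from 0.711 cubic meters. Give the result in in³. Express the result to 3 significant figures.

0.711 m³ = 43387.9 in³ and 23.6 ft³ = 40780.8 in³.
43387.9 − 40780.8 ≈ 2610 in³.

2610 cubic inches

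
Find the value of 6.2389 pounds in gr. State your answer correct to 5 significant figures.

43672 grains

1 lb = 7000.00 gr.
So 6.2389 × 7000.00 ≈ 43672 gr.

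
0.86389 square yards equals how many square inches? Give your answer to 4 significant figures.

1120 square inches

1 yd² = 1296.00 in².
So 0.86389 × 1296.00 ≈ 1120 in².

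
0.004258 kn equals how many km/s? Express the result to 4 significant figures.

1 kn = 0.000514444 kilometers per second.
0.004258 × 0.000514444 ≈ 2.191e-6 km/s.

2.191e-6 km/s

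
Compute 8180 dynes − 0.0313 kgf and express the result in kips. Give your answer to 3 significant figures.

8180 dyn = 1.83894 × 10^-5 kip and 0.0313 kgf = 6.90047 × 10^-5 kip.
1.83894 × 10^-5 − 6.90047 × 10^-5 ≈ -5.06 × 10^-5 kip.

-5.06 × 10^-5 kip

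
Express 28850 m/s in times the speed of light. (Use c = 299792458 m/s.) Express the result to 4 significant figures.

9.623e-5 c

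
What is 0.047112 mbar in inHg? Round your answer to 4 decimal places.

1 millibar = 0.0295300 inches of mercury.
Then 0.047112 × 0.0295300 ≈ 0.0014 inHg.

0.0014 inches of mercury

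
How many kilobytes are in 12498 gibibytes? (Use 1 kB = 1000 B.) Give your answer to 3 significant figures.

1.34 × 10^10 kB

1 GiB = 1.07374 × 10^6 kilobytes.
12498 × 1.07374 × 10^6 ≈ 1.34 × 10^10 kB.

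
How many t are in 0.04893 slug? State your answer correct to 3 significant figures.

1 slug = 0.0145939 t.
0.04893 × 0.0145939 ≈ 0.000714 t.

0.000714 metric tons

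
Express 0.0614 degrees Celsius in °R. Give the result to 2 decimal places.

491.78 degrees Rankine

°R = (°C + 273.15) × 9/5.
Applying the formula gives 491.78 °R.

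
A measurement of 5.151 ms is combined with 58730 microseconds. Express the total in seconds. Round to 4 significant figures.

5.151 ms = 0.00515100 s and 58730 μs = 0.0587300 s.
0.00515100 + 0.0587300 ≈ 0.06388 s.

0.06388 s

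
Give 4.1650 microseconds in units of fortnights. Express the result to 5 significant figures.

1 microsecond = 8.26720e-13 fortnights.
Then 4.1650 × 8.26720e-13 ≈ 3.4433e-12 fortnight.

3.4433e-12 fortnight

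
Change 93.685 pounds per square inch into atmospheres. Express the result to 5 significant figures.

1 psi = 0.0680460 atm.
93.685 × 0.0680460 ≈ 6.3749 atm.

6.3749 atm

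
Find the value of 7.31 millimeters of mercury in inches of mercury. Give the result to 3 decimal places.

1 millimeter of mercury = 0.0393701 inHg.
Thus 7.31 × 0.0393701 ≈ 0.288 inHg.

0.288 inHg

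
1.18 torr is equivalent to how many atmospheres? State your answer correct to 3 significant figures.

1 torr = 0.00131579 atmospheres.
Thus 1.18 × 0.00131579 ≈ 0.00155 atm.

0.00155 atm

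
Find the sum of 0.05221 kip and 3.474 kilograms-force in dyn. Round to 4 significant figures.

2.663 × 10^7 dyn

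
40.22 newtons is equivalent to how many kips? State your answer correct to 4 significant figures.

0.009042 kip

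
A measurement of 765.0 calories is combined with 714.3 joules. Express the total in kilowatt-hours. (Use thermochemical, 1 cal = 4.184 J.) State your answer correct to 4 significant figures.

765.0 cal = 0.000889100 kWh and 714.3 J = 0.000198417 kWh.
0.000889100 + 0.000198417 ≈ 0.001088 kWh.

0.001088 kilowatt-hours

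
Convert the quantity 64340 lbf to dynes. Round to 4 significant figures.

2.862 × 10^10 dynes

1 pound-force = 444822 dynes.
Thus 64340 × 444822 ≈ 2.862 × 10^10 dyn.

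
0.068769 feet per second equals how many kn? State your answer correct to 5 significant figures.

1 ft/s = 0.592484 kn.
0.068769 × 0.592484 ≈ 0.040745 kn.

0.040745 knots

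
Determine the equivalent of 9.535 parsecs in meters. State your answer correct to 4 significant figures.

2.942e+17 meters

1 pc = 3.08568e+16 meters.
Then 9.535 × 3.08568e+16 ≈ 2.942e+17 m.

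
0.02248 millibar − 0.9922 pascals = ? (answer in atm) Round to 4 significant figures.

1.239e-5 atmospheres

0.02248 mbar = 2.21860e-5 atm and 0.9922 Pa = 9.79225e-6 atm.
2.21860e-5 − 9.79225e-6 ≈ 1.239e-5 atm.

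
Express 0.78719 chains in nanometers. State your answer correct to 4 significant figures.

1 chain = 2.01168e+10 nm.
Then 0.78719 × 2.01168e+10 ≈ 1.584e+10 nm.

1.584e+10 nm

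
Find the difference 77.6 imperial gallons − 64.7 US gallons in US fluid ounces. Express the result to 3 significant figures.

3650 US fluid ounces

77.6 imp gal = 11928.8 US fl oz and 64.7 US gal = 8281.60 US fl oz.
11928.8 − 8281.60 ≈ 3650 US fl oz.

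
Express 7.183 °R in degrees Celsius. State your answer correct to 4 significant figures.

°R = (°C + 273.15) × 9/5.
Applying the formula gives -269.2 °C.

-269.2 degrees Celsius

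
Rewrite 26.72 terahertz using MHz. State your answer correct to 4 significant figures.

1 THz = 1.00000e+6 MHz.
Thus 26.72 × 1.00000e+6 ≈ 2.672e+7 MHz.

2.672e+7 megahertz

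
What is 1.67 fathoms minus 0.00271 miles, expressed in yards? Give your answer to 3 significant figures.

1.67 fathom = 3.34000 yd and 0.00271 mi = 4.76960 yd.
3.34000 − 4.76960 ≈ -1.43 yd.

-1.43 yd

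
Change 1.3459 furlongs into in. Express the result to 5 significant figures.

1 furlong = 7920.00 inches.
Thus 1.3459 × 7920.00 ≈ 10660 in.

10660 in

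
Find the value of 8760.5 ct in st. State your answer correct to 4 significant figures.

1 carat = 3.14946e-5 st.
8760.5 × 3.14946e-5 ≈ 0.2759 st.

0.2759 st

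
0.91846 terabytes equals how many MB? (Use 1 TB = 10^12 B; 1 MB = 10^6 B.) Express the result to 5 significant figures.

918460 megabytes

1 terabyte = 1.00000 × 10^6 megabytes.
0.91846 × 1.00000 × 10^6 ≈ 918460 MB.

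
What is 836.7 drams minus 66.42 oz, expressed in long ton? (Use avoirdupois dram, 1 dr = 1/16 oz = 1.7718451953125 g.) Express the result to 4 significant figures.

836.7 dr = 0.001459089 long ton and 66.42 oz = 0.001853237 long ton.
0.001459089 − 0.001853237 ≈ -0.0003941 long ton.

-0.0003941 long tons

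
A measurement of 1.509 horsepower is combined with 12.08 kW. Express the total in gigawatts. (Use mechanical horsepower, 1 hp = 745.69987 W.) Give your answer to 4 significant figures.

1.321e-5 GW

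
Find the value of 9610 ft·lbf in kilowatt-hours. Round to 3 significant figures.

1 ft·lbf = 3.76616 × 10^-7 kWh.
So 9610 × 3.76616 × 10^-7 ≈ 0.00362 kWh.

0.00362 kilowatt-hours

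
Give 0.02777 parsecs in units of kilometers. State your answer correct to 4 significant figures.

1 pc = 3.08568 × 10^13 kilometers.
Then 0.02777 × 3.08568 × 10^13 ≈ 8.569 × 10^11 km.

8.569 × 10^11 kilometers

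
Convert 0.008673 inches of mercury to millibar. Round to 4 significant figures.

0.2937 mbar

1 inHg = 33.8639 millibar.
0.008673 × 33.8639 ≈ 0.2937 mbar.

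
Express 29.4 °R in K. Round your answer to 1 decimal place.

16.3 K

°R = K × 9/5.
Applying the formula gives 16.3 K.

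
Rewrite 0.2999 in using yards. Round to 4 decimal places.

0.0083 yd

1 in = 0.0277778 yards.
Then 0.2999 × 0.0277778 ≈ 0.0083 yd.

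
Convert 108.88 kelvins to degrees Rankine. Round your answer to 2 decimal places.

°R = K × 9/5.
Applying the formula gives 195.98 °R.

195.98 °R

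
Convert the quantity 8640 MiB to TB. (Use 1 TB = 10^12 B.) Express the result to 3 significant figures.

0.00906 terabytes

1 mebibyte = 1.04858e-6 TB.
Thus 8640 × 1.04858e-6 ≈ 0.00906 TB.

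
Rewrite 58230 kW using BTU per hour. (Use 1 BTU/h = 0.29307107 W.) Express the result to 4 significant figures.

1 kW = 3412.14 BTU per hour.
Thus 58230 × 3412.14 ≈ 1.987e+8 BTU/h.

1.987e+8 BTU/h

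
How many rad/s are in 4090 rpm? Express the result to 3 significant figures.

1 revolution per minute = 0.104720 rad/s.
Then 4090 × 0.104720 ≈ 428 rad/s.

428 rad/s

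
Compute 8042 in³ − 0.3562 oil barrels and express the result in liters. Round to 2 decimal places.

75.15 L

8042 in³ = 131.785 L and 0.3562 bbl = 56.6313 L.
131.785 − 56.6313 ≈ 75.15 L.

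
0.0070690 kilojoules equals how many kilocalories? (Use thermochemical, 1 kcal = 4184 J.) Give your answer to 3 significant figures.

1 kJ = 0.239006 kilocalories.
So 0.0070690 × 0.239006 ≈ 0.00169 kcal.

0.00169 kcal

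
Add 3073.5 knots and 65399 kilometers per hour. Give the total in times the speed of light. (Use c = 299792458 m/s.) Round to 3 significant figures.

3073.5 kn = 5.27413e-6 c and 65399 km/h = 6.05966e-5 c.
5.27413e-6 + 6.05966e-5 ≈ 6.59e-5 c.

6.59e-5 times the speed of light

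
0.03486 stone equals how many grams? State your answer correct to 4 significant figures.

1 stone = 6350.29 grams.
0.03486 × 6350.29 ≈ 221.4 g.

221.4 grams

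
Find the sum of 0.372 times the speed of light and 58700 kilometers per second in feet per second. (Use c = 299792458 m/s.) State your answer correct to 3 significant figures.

0.372 c = 3.65888e+8 ft/s and 58700 km/s = 1.92585e+8 ft/s.
3.65888e+8 + 1.92585e+8 ≈ 5.58e+8 ft/s.

5.58e+8 ft/s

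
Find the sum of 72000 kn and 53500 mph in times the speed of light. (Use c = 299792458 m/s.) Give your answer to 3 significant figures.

72000 kn = 0.000123552 c and 53500 mph = 7.97773e-5 c.
0.000123552 + 7.97773e-5 ≈ 0.000203 c.

0.000203 c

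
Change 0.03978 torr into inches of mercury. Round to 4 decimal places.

1 torr = 0.0393701 inHg.
0.03978 × 0.0393701 ≈ 0.0016 inHg.

0.0016 inches of mercury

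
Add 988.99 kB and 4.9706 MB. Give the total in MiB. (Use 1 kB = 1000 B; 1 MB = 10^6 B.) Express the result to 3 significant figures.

5.68 mebibytes

988.99 kB = 0.943174 MiB and 4.9706 MB = 4.74033 MiB.
0.943174 + 4.74033 ≈ 5.68 MiB.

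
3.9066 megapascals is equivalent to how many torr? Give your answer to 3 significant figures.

29300 torr

1 megapascal = 7500.62 torr.
Then 3.9066 × 7500.62 ≈ 29300 torr.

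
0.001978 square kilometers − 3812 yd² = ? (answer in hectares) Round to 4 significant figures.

-0.1209 ha

0.001978 km² = 0.197800 ha and 3812 yd² = 0.318732 ha.
0.197800 − 0.318732 ≈ -0.1209 ha.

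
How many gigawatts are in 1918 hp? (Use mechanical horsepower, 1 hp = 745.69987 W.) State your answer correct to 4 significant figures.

1 horsepower = 7.45700 × 10^-7 gigawatts.
Thus 1918 × 7.45700 × 10^-7 ≈ 0.001430 GW.

0.001430 GW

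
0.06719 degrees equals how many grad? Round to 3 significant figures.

1 ° = 1.11111 grad.
Then 0.06719 × 1.11111 ≈ 0.0747 grad.

0.0747 grad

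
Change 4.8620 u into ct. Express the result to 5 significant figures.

1 atomic mass unit = 8.30270e-24 carats.
Thus 4.8620 × 8.30270e-24 ≈ 4.0368e-23 ct.

4.0368e-23 ct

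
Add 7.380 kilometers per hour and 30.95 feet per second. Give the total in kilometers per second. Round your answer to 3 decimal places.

7.380 km/h = 0.00205000 km/s and 30.95 ft/s = 0.00943356 km/s.
0.00205000 + 0.00943356 ≈ 0.011 km/s.

0.011 km/s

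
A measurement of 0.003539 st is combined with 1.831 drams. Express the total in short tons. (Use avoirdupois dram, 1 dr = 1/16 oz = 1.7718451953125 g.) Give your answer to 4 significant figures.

0.003539 st = 2.47730e-5 short ton and 1.831 dr = 3.57617e-6 short ton.
2.47730e-5 + 3.57617e-6 ≈ 2.835e-5 short ton.

2.835e-5 short ton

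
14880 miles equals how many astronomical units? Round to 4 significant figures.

1 mile = 1.07578e-8 au.
Thus 14880 × 1.07578e-8 ≈ 0.0001601 au.

0.0001601 astronomical units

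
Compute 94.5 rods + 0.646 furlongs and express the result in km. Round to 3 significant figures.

0.605 km

94.5 rod = 0.475259 km and 0.646 furlong = 0.129955 km.
0.475259 + 0.129955 ≈ 0.605 km.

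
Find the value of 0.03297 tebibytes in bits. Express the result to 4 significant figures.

1 TiB = 8.79609 × 10^12 bit.
0.03297 × 8.79609 × 10^12 ≈ 2.900 × 10^11 bit.

2.900 × 10^11 bit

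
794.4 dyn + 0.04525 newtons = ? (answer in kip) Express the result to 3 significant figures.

794.4 dyn = 1.78588e-6 kip and 0.04525 N = 1.01726e-5 kip.
1.78588e-6 + 1.01726e-5 ≈ 1.20e-5 kip.

1.20e-5 kip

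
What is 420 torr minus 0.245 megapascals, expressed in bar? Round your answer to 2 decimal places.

-1.89 bar

420 torr = 0.559954 bar and 0.245 MPa = 2.45000 bar.
0.559954 − 2.45000 ≈ -1.89 bar.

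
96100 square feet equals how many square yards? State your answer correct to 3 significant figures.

10700 yd²

1 square foot = 0.111111 yd².
So 96100 × 0.111111 ≈ 10700 yd².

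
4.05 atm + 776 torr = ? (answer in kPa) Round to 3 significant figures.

514 kPa

4.05 atm = 410.366 kPa and 776 torr = 103.458 kPa.
410.366 + 103.458 ≈ 514 kPa.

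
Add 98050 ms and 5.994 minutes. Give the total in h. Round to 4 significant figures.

98050 ms = 0.0272361 h and 5.994 min = 0.0999000 h.
0.0272361 + 0.0999000 ≈ 0.1271 h.

0.1271 h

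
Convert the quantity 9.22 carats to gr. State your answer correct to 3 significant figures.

28.5 gr

1 carat = 3.08647 grains.
9.22 × 3.08647 ≈ 28.5 gr.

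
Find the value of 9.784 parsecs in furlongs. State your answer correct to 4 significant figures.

1 pc = 1.53388 × 10^14 furlong.
So 9.784 × 1.53388 × 10^14 ≈ 1.501 × 10^15 furlong.

1.501 × 10^15 furlongs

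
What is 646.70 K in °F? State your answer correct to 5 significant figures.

K = (°F + 459.67) × 5/9.
Applying the formula gives 704.39 °F.

704.39 degrees Fahrenheit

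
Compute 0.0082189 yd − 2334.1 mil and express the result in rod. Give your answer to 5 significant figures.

-0.010294 rod

0.0082189 yd = 0.00149435 rod and 2334.1 mil = 0.0117884 rod.
0.00149435 − 0.0117884 ≈ -0.010294 rod.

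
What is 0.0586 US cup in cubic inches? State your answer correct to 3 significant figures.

1 US cup = 14.4375 cubic inches.
0.0586 × 14.4375 ≈ 0.846 in³.

0.846 cubic inches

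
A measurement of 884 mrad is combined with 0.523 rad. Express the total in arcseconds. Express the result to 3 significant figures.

290000 arcsec

884 mrad = 182338 arcsec and 0.523 rad = 107876 arcsec.
182338 + 107876 ≈ 290000 arcsec.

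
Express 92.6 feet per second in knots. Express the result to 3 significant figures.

1 foot per second = 0.592484 kn.
92.6 × 0.592484 ≈ 54.9 kn.

54.9 kn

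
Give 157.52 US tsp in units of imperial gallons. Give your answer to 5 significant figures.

1 US teaspoon = 0.00108421 imperial gallons.
Thus 157.52 × 0.00108421 ≈ 0.17078 imp gal.

0.17078 imperial gallons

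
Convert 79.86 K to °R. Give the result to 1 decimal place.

°R = K × 9/5.
Applying the formula gives 143.7 °R.

143.7 °R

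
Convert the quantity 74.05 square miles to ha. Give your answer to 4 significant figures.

19180 ha

1 square mile = 258.999 hectares.
Then 74.05 × 258.999 ≈ 19180 ha.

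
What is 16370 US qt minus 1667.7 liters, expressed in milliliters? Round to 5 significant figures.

16370 US qt = 1.54918 × 10^7 mL and 1667.7 L = 1.66770 × 10^6 mL.
1.54918 × 10^7 − 1.66770 × 10^6 ≈ 1.3824 × 10^7 mL.

1.3824 × 10^7 mL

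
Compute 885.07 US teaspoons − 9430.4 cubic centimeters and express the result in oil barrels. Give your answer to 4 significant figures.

885.07 US tsp = 0.0274389 bbl and 9430.4 cm³ = 0.0593154 bbl.
0.0274389 − 0.0593154 ≈ -0.03188 bbl.

-0.03188 bbl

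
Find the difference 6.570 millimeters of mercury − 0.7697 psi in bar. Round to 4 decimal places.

-0.0443 bar

6.570 mmHg = 0.00875928 bar and 0.7697 psi = 0.0530689 bar.
0.00875928 − 0.0530689 ≈ -0.0443 bar.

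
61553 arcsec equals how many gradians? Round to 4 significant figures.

1 arcsecond = 0.000308642 gradians.
So 61553 × 0.000308642 ≈ 19.00 grad.

19.00 grad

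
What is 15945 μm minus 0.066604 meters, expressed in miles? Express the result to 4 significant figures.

15945 μm = 9.90776 × 10^-6 mi and 0.066604 m = 4.13858 × 10^-5 mi.
9.90776 × 10^-6 − 4.13858 × 10^-5 ≈ -3.148 × 10^-5 mi.

-3.148 × 10^-5 mi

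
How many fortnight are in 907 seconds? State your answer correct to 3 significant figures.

1 s = 8.26720 × 10^-7 fortnight.
So 907 × 8.26720 × 10^-7 ≈ 0.000750 fortnight.

0.000750 fortnight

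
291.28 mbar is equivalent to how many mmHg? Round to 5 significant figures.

218.48 mmHg

1 mbar = 0.750062 mmHg.
So 291.28 × 0.750062 ≈ 218.48 mmHg.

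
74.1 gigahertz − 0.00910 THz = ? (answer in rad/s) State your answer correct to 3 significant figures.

4.08e+11 radians per second

74.1 GHz = 4.65584e+11 rad/s and 0.00910 THz = 5.71770e+10 rad/s.
4.65584e+11 − 5.71770e+10 ≈ 4.08e+11 rad/s.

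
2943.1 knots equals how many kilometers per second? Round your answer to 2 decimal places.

1.51 km/s

1 kn = 0.000514444 km/s.
Thus 2943.1 × 0.000514444 ≈ 1.51 km/s.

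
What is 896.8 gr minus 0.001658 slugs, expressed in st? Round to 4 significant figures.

0.005341 st

896.8 gr = 0.00915102 st and 0.001658 slug = 0.00381033 st.
0.00915102 − 0.00381033 ≈ 0.005341 st.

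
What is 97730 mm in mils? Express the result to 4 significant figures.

3.848e+6 mil

1 millimeter = 39.3701 mils.
Then 97730 × 39.3701 ≈ 3.848e+6 mil.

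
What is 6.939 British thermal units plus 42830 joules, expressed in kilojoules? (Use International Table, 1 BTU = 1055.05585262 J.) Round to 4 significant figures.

6.939 BTU = 7.32103 kJ and 42830 J = 42.8300 kJ.
7.32103 + 42.8300 ≈ 50.15 kJ.

50.15 kilojoules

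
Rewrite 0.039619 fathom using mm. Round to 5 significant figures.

1 fathom = 1828.80 millimeters.
0.039619 × 1828.80 ≈ 72.455 mm.

72.455 millimeters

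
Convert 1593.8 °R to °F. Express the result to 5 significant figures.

°R = °F + 459.67.
Applying the formula gives 1134.1 °F.

1134.1 °F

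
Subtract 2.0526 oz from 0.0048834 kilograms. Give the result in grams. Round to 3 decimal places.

-53.307 grams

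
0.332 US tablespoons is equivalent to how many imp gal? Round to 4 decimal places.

0.0011 imp gal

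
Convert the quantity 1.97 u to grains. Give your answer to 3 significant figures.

5.05e-23 grains

1 u = 2.56260e-23 grains.
1.97 × 2.56260e-23 ≈ 5.05e-23 gr.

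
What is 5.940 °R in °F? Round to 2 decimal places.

°R = °F + 459.67.
Applying the formula gives -453.73 °F.

-453.73 °F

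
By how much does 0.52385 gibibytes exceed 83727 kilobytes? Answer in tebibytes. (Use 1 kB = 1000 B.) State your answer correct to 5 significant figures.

0.00043542 TiB

0.52385 GiB = 0.000511572 TiB and 83727 kB = 7.61493e-5 TiB.
0.000511572 − 7.61493e-5 ≈ 0.00043542 TiB.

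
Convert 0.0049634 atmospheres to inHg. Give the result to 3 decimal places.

1 atmosphere = 29.9213 inHg.
Thus 0.0049634 × 29.9213 ≈ 0.149 inHg.

0.149 inches of mercury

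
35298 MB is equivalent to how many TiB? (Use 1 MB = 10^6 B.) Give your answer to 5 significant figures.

1 megabyte = 9.09495e-7 tebibytes.
35298 × 9.09495e-7 ≈ 0.032103 TiB.

0.032103 TiB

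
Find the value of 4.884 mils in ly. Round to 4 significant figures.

1.311 × 10^-20 ly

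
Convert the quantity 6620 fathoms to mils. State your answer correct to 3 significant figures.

4.77 × 10^8 mil

1 fathom = 72000.0 mil.
Thus 6620 × 72000.0 ≈ 4.77 × 10^8 mil.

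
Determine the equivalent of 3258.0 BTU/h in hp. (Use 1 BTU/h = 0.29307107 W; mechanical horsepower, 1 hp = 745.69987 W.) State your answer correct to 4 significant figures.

1 BTU/h = 0.000393015 hp.
Thus 3258.0 × 0.000393015 ≈ 1.280 hp.

1.280 hp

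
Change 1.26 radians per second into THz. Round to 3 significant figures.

2.01 × 10^-13 THz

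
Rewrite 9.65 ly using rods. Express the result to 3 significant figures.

1 light-year = 1.88116e+15 rod.
Thus 9.65 × 1.88116e+15 ≈ 1.82e+16 rod.

1.82e+16 rod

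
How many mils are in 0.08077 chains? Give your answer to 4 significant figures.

1 chain = 792000 mils.
Then 0.08077 × 792000 ≈ 63970 mil.

63970 mils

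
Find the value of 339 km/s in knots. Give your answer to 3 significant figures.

659000 knots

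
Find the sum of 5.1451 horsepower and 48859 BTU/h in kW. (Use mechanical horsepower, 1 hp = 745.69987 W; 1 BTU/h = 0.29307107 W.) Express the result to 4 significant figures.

5.1451 hp = 3.83670 kW and 48859 BTU/h = 14.3192 kW.
3.83670 + 14.3192 ≈ 18.16 kW.

18.16 kW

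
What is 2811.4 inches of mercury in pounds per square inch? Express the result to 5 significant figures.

1 inHg = 0.491154 pounds per square inch.
Thus 2811.4 × 0.491154 ≈ 1380.8 psi.

1380.8 psi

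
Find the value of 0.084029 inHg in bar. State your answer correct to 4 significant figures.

1 inch of mercury = 0.0338639 bar.
Then 0.084029 × 0.0338639 ≈ 0.002846 bar.

0.002846 bar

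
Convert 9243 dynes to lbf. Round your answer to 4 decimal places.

1 dyne = 2.24809 × 10^-6 lbf.
Then 9243 × 2.24809 × 10^-6 ≈ 0.0208 lbf.

0.0208 lbf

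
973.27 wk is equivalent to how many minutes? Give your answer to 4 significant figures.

9.811 × 10^6 min

1 week = 10080.0 min.
Then 973.27 × 10080.0 ≈ 9.811 × 10^6 min.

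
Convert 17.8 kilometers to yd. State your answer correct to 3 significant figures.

19500 yd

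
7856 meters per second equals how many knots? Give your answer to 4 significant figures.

1 meter per second = 1.94384 kn.
So 7856 × 1.94384 ≈ 15270 kn.

15270 kn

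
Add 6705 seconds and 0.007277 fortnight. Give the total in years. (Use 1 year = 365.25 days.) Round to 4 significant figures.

0.0004914 years

6705 s = 0.000212469 yr and 0.007277 fortnight = 0.000278927 yr.
0.000212469 + 0.000278927 ≈ 0.0004914 yr.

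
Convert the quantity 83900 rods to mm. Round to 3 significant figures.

1 rod = 5029.20 millimeters.
So 83900 × 5029.20 ≈ 4.22e+8 mm.

4.22e+8 mm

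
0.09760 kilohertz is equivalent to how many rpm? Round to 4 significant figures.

1 kHz = 60000.0 revolutions per minute.
So 0.09760 × 60000.0 ≈ 5856 rpm.

5856 revolutions per minute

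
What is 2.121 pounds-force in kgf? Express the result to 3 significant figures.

0.962 kilograms-force

1 pound-force = 0.453592 kilograms-force.
Then 2.121 × 0.453592 ≈ 0.962 kgf.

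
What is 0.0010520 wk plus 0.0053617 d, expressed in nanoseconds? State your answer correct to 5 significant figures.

1.0995 × 10^12 ns

0.0010520 wk = 6.36250 × 10^11 ns and 0.0053617 d = 4.63251 × 10^11 ns.
6.36250 × 10^11 + 4.63251 × 10^11 ≈ 1.0995 × 10^12 ns.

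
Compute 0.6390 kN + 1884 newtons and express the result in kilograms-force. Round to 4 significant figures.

0.6390 kN = 65.1599 kgf and 1884 N = 192.115 kgf.
65.1599 + 192.115 ≈ 257.3 kgf.

257.3 kilograms-force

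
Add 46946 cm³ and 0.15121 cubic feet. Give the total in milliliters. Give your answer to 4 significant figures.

46946 cm³ = 46946.0 mL and 0.15121 ft³ = 4281.79 mL.
46946.0 + 4281.79 ≈ 51230 mL.

51230 milliliters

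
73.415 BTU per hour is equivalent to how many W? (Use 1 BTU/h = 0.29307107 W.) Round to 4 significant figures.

21.52 W

1 BTU per hour = 0.293071 W.
So 73.415 × 0.293071 ≈ 21.52 W.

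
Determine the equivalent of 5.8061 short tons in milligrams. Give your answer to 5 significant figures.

5.2672 × 10^9 mg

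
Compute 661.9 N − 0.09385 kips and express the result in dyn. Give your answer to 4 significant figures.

661.9 N = 6.61900 × 10^7 dyn and 0.09385 kip = 4.17466 × 10^7 dyn.
6.61900 × 10^7 − 4.17466 × 10^7 ≈ 2.444 × 10^7 dyn.

2.444 × 10^7 dyn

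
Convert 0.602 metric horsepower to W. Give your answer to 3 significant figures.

443 W

1 PS = 735.499 W.
So 0.602 × 735.499 ≈ 443 W.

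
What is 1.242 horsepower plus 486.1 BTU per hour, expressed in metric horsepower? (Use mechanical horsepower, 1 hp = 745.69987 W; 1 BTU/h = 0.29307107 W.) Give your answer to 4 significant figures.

1.453 metric horsepower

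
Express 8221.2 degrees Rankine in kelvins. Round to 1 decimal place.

4567.3 K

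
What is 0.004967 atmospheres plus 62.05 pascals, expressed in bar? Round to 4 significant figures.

0.005653 bar

0.004967 atm = 0.00503281 bar and 62.05 Pa = 0.000620500 bar.
0.00503281 + 0.000620500 ≈ 0.005653 bar.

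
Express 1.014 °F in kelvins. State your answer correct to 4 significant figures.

255.9 K

K = (°F + 459.67) × 5/9.
Applying the formula gives 255.9 K.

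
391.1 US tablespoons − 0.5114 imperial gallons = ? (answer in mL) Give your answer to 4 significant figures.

3458 milliliters

391.1 US tbsp = 5783.10 mL and 0.5114 imp gal = 2324.87 mL.
5783.10 − 2324.87 ≈ 3458 mL.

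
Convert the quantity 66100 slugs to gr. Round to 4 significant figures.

1 slug = 225218 gr.
66100 × 225218 ≈ 1.489e+10 gr.

1.489e+10 grains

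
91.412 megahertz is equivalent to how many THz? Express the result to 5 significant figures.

9.1412 × 10^-5 THz

1 megahertz = 1.00000 × 10^-6 terahertz.
Thus 91.412 × 1.00000 × 10^-6 ≈ 9.1412 × 10^-5 THz.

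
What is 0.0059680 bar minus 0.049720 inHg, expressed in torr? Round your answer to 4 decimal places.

3.2135 torr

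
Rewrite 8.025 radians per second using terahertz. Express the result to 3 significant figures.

1.28e-12 THz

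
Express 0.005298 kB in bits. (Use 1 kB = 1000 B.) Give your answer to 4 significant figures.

1 kB = 8000.00 bit.
So 0.005298 × 8000.00 ≈ 42.38 bit.

42.38 bit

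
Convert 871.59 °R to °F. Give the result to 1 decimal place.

411.9 degrees Fahrenheit

°R = °F + 459.67.
Applying the formula gives 411.9 °F.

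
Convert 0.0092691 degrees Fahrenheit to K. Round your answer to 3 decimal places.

K = (°F + 459.67) × 5/9.
Applying the formula gives 255.377 K.

255.377 K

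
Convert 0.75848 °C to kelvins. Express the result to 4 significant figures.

273.9 kelvins

K = °C + 273.15.
Applying the formula gives 273.9 K.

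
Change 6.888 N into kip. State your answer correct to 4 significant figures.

0.001548 kip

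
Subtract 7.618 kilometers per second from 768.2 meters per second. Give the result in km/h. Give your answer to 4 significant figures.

768.2 m/s = 2765.52 km/h and 7.618 km/s = 27424.8 km/h.
2765.52 − 27424.8 ≈ -24660 km/h.

-24660 km/h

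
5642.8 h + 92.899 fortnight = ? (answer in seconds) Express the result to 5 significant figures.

1.3268e+8 s

5642.8 h = 2.031408e+7 s and 92.899 fortnight = 1.123706e+8 s.
2.031408e+7 + 1.123706e+8 ≈ 1.3268e+8 s.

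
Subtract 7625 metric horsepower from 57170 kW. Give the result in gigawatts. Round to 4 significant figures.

0.05156 gigawatts

57170 kW = 0.0571700 GW and 7625 PS = 0.00560818 GW.
0.0571700 − 0.00560818 ≈ 0.05156 GW.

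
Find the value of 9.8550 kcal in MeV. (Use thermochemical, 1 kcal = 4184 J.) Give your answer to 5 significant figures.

2.5736e+17 MeV

1 kcal = 2.61145e+16 MeV.
Thus 9.8550 × 2.61145e+16 ≈ 2.5736e+17 MeV.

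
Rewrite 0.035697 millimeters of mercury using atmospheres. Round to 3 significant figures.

4.70 × 10^-5 atmospheres

1 mmHg = 0.00131579 atmospheres.
Then 0.035697 × 0.00131579 ≈ 4.70 × 10^-5 atm.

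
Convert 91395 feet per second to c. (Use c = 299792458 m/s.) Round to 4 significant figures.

1 ft/s = 1.01670e-9 c.
Thus 91395 × 1.01670e-9 ≈ 9.292e-5 c.

9.292e-5 c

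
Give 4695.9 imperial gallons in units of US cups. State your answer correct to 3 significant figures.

90200 US cup

1 imp gal = 19.2152 US cup.
4695.9 × 19.2152 ≈ 90200 US cup.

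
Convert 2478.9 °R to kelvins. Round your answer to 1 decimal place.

1377.2 K

°R = K × 9/5.
Applying the formula gives 1377.2 K.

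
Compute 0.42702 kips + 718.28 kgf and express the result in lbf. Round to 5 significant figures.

0.42702 kip = 427.020 lbf and 718.28 kgf = 1583.54 lbf.
427.020 + 1583.54 ≈ 2010.6 lbf.

2010.6 pounds-force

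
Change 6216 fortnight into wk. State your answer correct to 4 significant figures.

12430 wk

1 fortnight = 2.00000 weeks.
Then 6216 × 2.00000 ≈ 12430 wk.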